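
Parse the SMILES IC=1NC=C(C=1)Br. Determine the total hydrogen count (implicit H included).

Walk through each heavy atom and fill implicit hydrogens from standard valence (C 4, N 3, O 2, S 2, halogen 1):
  atom 1: I (halogen, monovalent) → 0 H
  atom 2: C, bond orders sum to 4 (valence 4) → 0 H
  atom 3: N, bond orders sum to 2 (valence 3) → 1 H
  atom 4: C, bond orders sum to 3 (valence 4) → 1 H
  atom 5: C, bond orders sum to 4 (valence 4) → 0 H
  atom 6: C, bond orders sum to 3 (valence 4) → 1 H
  atom 7: Br (halogen, monovalent) → 0 H
Total hydrogens: 3.

3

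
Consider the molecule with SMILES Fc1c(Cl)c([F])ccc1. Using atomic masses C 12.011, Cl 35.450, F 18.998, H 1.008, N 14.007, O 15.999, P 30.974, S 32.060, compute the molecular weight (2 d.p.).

148.54 g/mol

First, the molecular formula is C6H3ClF2 (counting implicit H from valence).
  C: 6 × 12.011 = 72.066
  Cl: 1 × 35.450 = 35.450
  F: 2 × 18.998 = 37.996
  H: 3 × 1.008 = 3.024
Sum: 6×12.011 + 1×35.450 + 2×18.998 + 3×1.008 = 148.536 → 148.54 g/mol.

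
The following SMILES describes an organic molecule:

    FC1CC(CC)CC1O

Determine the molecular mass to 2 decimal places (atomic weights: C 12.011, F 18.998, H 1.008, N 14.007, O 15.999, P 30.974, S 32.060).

First, the molecular formula is C7H13FO (counting implicit H from valence).
  C: 7 × 12.011 = 84.077
  F: 1 × 18.998 = 18.998
  H: 13 × 1.008 = 13.104
  O: 1 × 15.999 = 15.999
Sum: 7×12.011 + 1×18.998 + 13×1.008 + 1×15.999 = 132.178 → 132.18 g/mol.

132.18 g/mol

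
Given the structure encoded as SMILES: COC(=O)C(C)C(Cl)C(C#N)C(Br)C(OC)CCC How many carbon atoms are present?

Count every carbon token in the SMILES (each C, including those in ring-closure positions and inside branches).
Carbon count: 13.

13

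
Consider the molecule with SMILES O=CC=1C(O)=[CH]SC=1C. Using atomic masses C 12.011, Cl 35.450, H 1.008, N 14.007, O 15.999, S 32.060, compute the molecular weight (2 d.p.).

First, the molecular formula is C6H6O2S (counting implicit H from valence).
  C: 6 × 12.011 = 72.066
  H: 6 × 1.008 = 6.048
  O: 2 × 15.999 = 31.998
  S: 1 × 32.060 = 32.060
Sum: 6×12.011 + 6×1.008 + 2×15.999 + 1×32.060 = 142.172 → 142.17 g/mol.

142.17 g/mol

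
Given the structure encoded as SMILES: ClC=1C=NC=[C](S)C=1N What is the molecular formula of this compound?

Walk through each heavy atom and fill implicit hydrogens from standard valence (C 4, N 3, O 2, S 2, halogen 1):
  atom 1: Cl (halogen, monovalent) → 0 H
  atom 2: C, bond orders sum to 4 (valence 4) → 0 H
  atom 3: C, bond orders sum to 3 (valence 4) → 1 H
  atom 4: N, bond orders sum to 3 (valence 3) → 0 H
  atom 5: C, bond orders sum to 3 (valence 4) → 1 H
  atom 6: C with explicit H count 0
  atom 7: S, bond orders sum to 1 (valence 2) → 1 H
  atom 8: C, bond orders sum to 4 (valence 4) → 0 H
  atom 9: N, bond orders sum to 1 (valence 3) → 2 H
Totals → C:5, H:5, Cl:1, N:2, S:1.

C5H5ClN2S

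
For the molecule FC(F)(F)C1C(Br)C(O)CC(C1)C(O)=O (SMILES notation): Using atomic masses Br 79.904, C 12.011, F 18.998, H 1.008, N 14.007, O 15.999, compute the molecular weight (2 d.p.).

291.06 g/mol

First, the molecular formula is C8H10BrF3O3 (counting implicit H from valence).
  Br: 1 × 79.904 = 79.904
  C: 8 × 12.011 = 96.088
  F: 3 × 18.998 = 56.994
  H: 10 × 1.008 = 10.080
  O: 3 × 15.999 = 47.997
Sum: 1×79.904 + 8×12.011 + 3×18.998 + 10×1.008 + 3×15.999 = 291.063 → 291.06 g/mol.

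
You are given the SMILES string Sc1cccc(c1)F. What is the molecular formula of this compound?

Walk through each heavy atom and fill implicit hydrogens from standard valence (C 4, N 3, O 2, S 2, halogen 1); for lowercase aromatic atoms, an aromatic c carries 1 H when it has two neighbours and 0 H with three, and aromatic n carries 0 H:
  atom 1: S, bond orders sum to 1 (valence 2) → 1 H
  atom 2: aromatic c, 3 neighbours → 0 H
  atom 3: aromatic c, 2 neighbours → 1 H
  atom 4: aromatic c, 2 neighbours → 1 H
  atom 5: aromatic c, 2 neighbours → 1 H
  atom 6: aromatic c, 3 neighbours → 0 H
  atom 7: aromatic c, 2 neighbours → 1 H
  atom 8: F (halogen, monovalent) → 0 H
Totals → C:6, H:5, F:1, S:1.
In Hill order: C6H5FS.

C6H5FS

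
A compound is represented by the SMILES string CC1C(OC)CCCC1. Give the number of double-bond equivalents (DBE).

Degree of unsaturation = (number of rings) + (number of π bonds).
Ring closures in the SMILES: 1.
π bonds: none → 0 DoU from unsaturation.
Total DoU = 1 + 0 = 1.

1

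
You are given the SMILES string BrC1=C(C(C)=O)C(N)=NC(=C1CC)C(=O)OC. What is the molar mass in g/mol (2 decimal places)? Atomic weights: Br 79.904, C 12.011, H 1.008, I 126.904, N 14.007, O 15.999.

First, the molecular formula is C11H13BrN2O3 (counting implicit H from valence).
  Br: 1 × 79.904 = 79.904
  C: 11 × 12.011 = 132.121
  H: 13 × 1.008 = 13.104
  N: 2 × 14.007 = 28.014
  O: 3 × 15.999 = 47.997
Sum: 1×79.904 + 11×12.011 + 13×1.008 + 2×14.007 + 3×15.999 = 301.140 → 301.14 g/mol.

301.14 g/mol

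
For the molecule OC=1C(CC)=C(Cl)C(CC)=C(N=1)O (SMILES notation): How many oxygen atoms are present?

Scan the SMILES for O atoms (remember two-letter symbols like Cl and Br are single atoms).
Oxygen count: 2.

2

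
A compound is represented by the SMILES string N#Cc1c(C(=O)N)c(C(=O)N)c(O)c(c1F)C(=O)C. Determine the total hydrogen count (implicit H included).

Walk through each heavy atom and fill implicit hydrogens from standard valence (C 4, N 3, O 2, S 2, halogen 1); for lowercase aromatic atoms, an aromatic c carries 1 H when it has two neighbours and 0 H with three, and aromatic n carries 0 H:
  atom 1: N, bond orders sum to 3 (valence 3) → 0 H
  atom 2: C, bond orders sum to 4 (valence 4) → 0 H
  atom 3: aromatic c, 3 neighbours → 0 H
  atom 4: aromatic c, 3 neighbours → 0 H
  atom 5: C, bond orders sum to 4 (valence 4) → 0 H
  atom 6: O, bond orders sum to 2 (valence 2) → 0 H
  atom 7: N, bond orders sum to 1 (valence 3) → 2 H
  atom 8: aromatic c, 3 neighbours → 0 H
  atom 9: C, bond orders sum to 4 (valence 4) → 0 H
  atom 10: O, bond orders sum to 2 (valence 2) → 0 H
  atom 11: N, bond orders sum to 1 (valence 3) → 2 H
  atom 12: aromatic c, 3 neighbours → 0 H
  atom 13: O, bond orders sum to 1 (valence 2) → 1 H
  atom 14: aromatic c, 3 neighbours → 0 H
  atom 15: aromatic c, 3 neighbours → 0 H
  atom 16: F (halogen, monovalent) → 0 H
  atom 17: C, bond orders sum to 4 (valence 4) → 0 H
  atom 18: O, bond orders sum to 2 (valence 2) → 0 H
  atom 19: C, bond orders sum to 1 (valence 4) → 3 H
Total hydrogens: 8.

8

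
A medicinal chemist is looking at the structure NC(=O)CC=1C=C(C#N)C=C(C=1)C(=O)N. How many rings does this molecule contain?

1

In SMILES, each pair of matching ring-closure digits denotes one ring-closing bond; the number of such bonds equals the number of independent rings.
Ring-closure bonds here: 1.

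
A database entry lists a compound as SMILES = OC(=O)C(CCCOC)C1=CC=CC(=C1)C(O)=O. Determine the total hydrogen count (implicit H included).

Walk through each heavy atom and fill implicit hydrogens from standard valence (C 4, N 3, O 2, S 2, halogen 1):
  atom 1: O, bond orders sum to 1 (valence 2) → 1 H
  atom 2: C, bond orders sum to 4 (valence 4) → 0 H
  atom 3: O, bond orders sum to 2 (valence 2) → 0 H
  atom 4: C, bond orders sum to 3 (valence 4) → 1 H
  atom 5: C, bond orders sum to 2 (valence 4) → 2 H
  atom 6: C, bond orders sum to 2 (valence 4) → 2 H
  atom 7: C, bond orders sum to 2 (valence 4) → 2 H
  atom 8: O, bond orders sum to 2 (valence 2) → 0 H
  atom 9: C, bond orders sum to 1 (valence 4) → 3 H
  atom 10: C, bond orders sum to 4 (valence 4) → 0 H
  atom 11: C, bond orders sum to 3 (valence 4) → 1 H
  atom 12: C, bond orders sum to 3 (valence 4) → 1 H
  atom 13: C, bond orders sum to 3 (valence 4) → 1 H
  atom 14: C, bond orders sum to 4 (valence 4) → 0 H
  atom 15: C, bond orders sum to 3 (valence 4) → 1 H
  atom 16: C, bond orders sum to 4 (valence 4) → 0 H
  atom 17: O, bond orders sum to 1 (valence 2) → 1 H
  atom 18: O, bond orders sum to 2 (valence 2) → 0 H
Total hydrogens: 16.

16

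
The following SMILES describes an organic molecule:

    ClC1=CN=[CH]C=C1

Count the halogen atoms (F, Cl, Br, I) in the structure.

1

Halogen atoms appear at heavy-atom position 1 (1×Cl).
Halogen count: 1.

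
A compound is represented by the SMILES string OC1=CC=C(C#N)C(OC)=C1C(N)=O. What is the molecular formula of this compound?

C9H8N2O3

Walk through each heavy atom and fill implicit hydrogens from standard valence (C 4, N 3, O 2, S 2, halogen 1):
  atom 1: O, bond orders sum to 1 (valence 2) → 1 H
  atom 2: C, bond orders sum to 4 (valence 4) → 0 H
  atom 3: C, bond orders sum to 3 (valence 4) → 1 H
  atom 4: C, bond orders sum to 3 (valence 4) → 1 H
  atom 5: C, bond orders sum to 4 (valence 4) → 0 H
  atom 6: C, bond orders sum to 4 (valence 4) → 0 H
  atom 7: N, bond orders sum to 3 (valence 3) → 0 H
  atom 8: C, bond orders sum to 4 (valence 4) → 0 H
  atom 9: O, bond orders sum to 2 (valence 2) → 0 H
  atom 10: C, bond orders sum to 1 (valence 4) → 3 H
  atom 11: C, bond orders sum to 4 (valence 4) → 0 H
  atom 12: C, bond orders sum to 4 (valence 4) → 0 H
  atom 13: N, bond orders sum to 1 (valence 3) → 2 H
  atom 14: O, bond orders sum to 2 (valence 2) → 0 H
Totals → C:9, H:8, N:2, O:3.
In Hill order: C9H8N2O3.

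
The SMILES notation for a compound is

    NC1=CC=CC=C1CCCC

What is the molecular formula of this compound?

Walk through each heavy atom and fill implicit hydrogens from standard valence (C 4, N 3, O 2, S 2, halogen 1):
  atom 1: N, bond orders sum to 1 (valence 3) → 2 H
  atom 2: C, bond orders sum to 4 (valence 4) → 0 H
  atom 3: C, bond orders sum to 3 (valence 4) → 1 H
  atom 4: C, bond orders sum to 3 (valence 4) → 1 H
  atom 5: C, bond orders sum to 3 (valence 4) → 1 H
  atom 6: C, bond orders sum to 3 (valence 4) → 1 H
  atom 7: C, bond orders sum to 4 (valence 4) → 0 H
  atom 8: C, bond orders sum to 2 (valence 4) → 2 H
  atom 9: C, bond orders sum to 2 (valence 4) → 2 H
  atom 10: C, bond orders sum to 2 (valence 4) → 2 H
  atom 11: C, bond orders sum to 1 (valence 4) → 3 H
Totals → C:10, H:15, N:1.
In Hill order: C10H15N.

C10H15N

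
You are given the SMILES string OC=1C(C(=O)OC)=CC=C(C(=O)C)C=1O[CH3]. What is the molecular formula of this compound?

Walk through each heavy atom and fill implicit hydrogens from standard valence (C 4, N 3, O 2, S 2, halogen 1):
  atom 1: O, bond orders sum to 1 (valence 2) → 1 H
  atom 2: C, bond orders sum to 4 (valence 4) → 0 H
  atom 3: C, bond orders sum to 4 (valence 4) → 0 H
  atom 4: C, bond orders sum to 4 (valence 4) → 0 H
  atom 5: O, bond orders sum to 2 (valence 2) → 0 H
  atom 6: O, bond orders sum to 2 (valence 2) → 0 H
  atom 7: C, bond orders sum to 1 (valence 4) → 3 H
  atom 8: C, bond orders sum to 3 (valence 4) → 1 H
  atom 9: C, bond orders sum to 3 (valence 4) → 1 H
  atom 10: C, bond orders sum to 4 (valence 4) → 0 H
  atom 11: C, bond orders sum to 4 (valence 4) → 0 H
  atom 12: O, bond orders sum to 2 (valence 2) → 0 H
  atom 13: C, bond orders sum to 1 (valence 4) → 3 H
  atom 14: C, bond orders sum to 4 (valence 4) → 0 H
  atom 15: O, bond orders sum to 2 (valence 2) → 0 H
  atom 16: C with explicit H count 3
Totals → C:11, H:12, O:5.

C11H12O5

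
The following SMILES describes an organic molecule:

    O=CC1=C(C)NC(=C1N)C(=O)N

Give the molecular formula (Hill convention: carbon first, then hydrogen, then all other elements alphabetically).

Walk through each heavy atom and fill implicit hydrogens from standard valence (C 4, N 3, O 2, S 2, halogen 1):
  atom 1: O, bond orders sum to 2 (valence 2) → 0 H
  atom 2: C, bond orders sum to 3 (valence 4) → 1 H
  atom 3: C, bond orders sum to 4 (valence 4) → 0 H
  atom 4: C, bond orders sum to 4 (valence 4) → 0 H
  atom 5: C, bond orders sum to 1 (valence 4) → 3 H
  atom 6: N, bond orders sum to 2 (valence 3) → 1 H
  atom 7: C, bond orders sum to 4 (valence 4) → 0 H
  atom 8: C, bond orders sum to 4 (valence 4) → 0 H
  atom 9: N, bond orders sum to 1 (valence 3) → 2 H
  atom 10: C, bond orders sum to 4 (valence 4) → 0 H
  atom 11: O, bond orders sum to 2 (valence 2) → 0 H
  atom 12: N, bond orders sum to 1 (valence 3) → 2 H
Totals → C:7, H:9, N:3, O:2.

C7H9N3O2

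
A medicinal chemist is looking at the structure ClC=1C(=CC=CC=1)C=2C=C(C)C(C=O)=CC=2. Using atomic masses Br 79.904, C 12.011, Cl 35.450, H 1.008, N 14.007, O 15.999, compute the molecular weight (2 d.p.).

230.69 g/mol

First, the molecular formula is C14H11ClO (counting implicit H from valence).
  C: 14 × 12.011 = 168.154
  Cl: 1 × 35.450 = 35.450
  H: 11 × 1.008 = 11.088
  O: 1 × 15.999 = 15.999
Sum: 14×12.011 + 1×35.450 + 11×1.008 + 1×15.999 = 230.691 → 230.69 g/mol.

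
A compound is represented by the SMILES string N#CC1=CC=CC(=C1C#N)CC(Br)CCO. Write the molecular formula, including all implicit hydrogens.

C12H11BrN2O

Walk through each heavy atom and fill implicit hydrogens from standard valence (C 4, N 3, O 2, S 2, halogen 1):
  atom 1: N, bond orders sum to 3 (valence 3) → 0 H
  atom 2: C, bond orders sum to 4 (valence 4) → 0 H
  atom 3: C, bond orders sum to 4 (valence 4) → 0 H
  atom 4: C, bond orders sum to 3 (valence 4) → 1 H
  atom 5: C, bond orders sum to 3 (valence 4) → 1 H
  atom 6: C, bond orders sum to 3 (valence 4) → 1 H
  atom 7: C, bond orders sum to 4 (valence 4) → 0 H
  atom 8: C, bond orders sum to 4 (valence 4) → 0 H
  atom 9: C, bond orders sum to 4 (valence 4) → 0 H
  atom 10: N, bond orders sum to 3 (valence 3) → 0 H
  atom 11: C, bond orders sum to 2 (valence 4) → 2 H
  atom 12: C, bond orders sum to 3 (valence 4) → 1 H
  atom 13: Br (halogen, monovalent) → 0 H
  atom 14: C, bond orders sum to 2 (valence 4) → 2 H
  atom 15: C, bond orders sum to 2 (valence 4) → 2 H
  atom 16: O, bond orders sum to 1 (valence 2) → 1 H
Totals → C:12, H:11, Br:1, N:2, O:1.
In Hill order: C12H11BrN2O.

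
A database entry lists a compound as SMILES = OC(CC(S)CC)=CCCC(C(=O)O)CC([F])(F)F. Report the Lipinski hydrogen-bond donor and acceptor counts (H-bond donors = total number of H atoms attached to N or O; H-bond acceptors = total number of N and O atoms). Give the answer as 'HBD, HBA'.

Donors: find every N or O and count the H atoms it carries.
  atom 1 (O): bond orders sum to 1 → 1 H
  atom 13 (O): bond orders sum to 2 → 0 H
  atom 14 (O): bond orders sum to 1 → 1 H
Lipinski HBD = 2.
Acceptors: N atoms = 0, O atoms = 3 → HBA = 3.

2, 3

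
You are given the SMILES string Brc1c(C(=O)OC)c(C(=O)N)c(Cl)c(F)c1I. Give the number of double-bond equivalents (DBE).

Molecular formula: C9H5BrClFINO3.
DoU = (2C + 2 + N − H − X) / 2, where X is the halogen count and O/S are ignored.
    = (2·9 + 2 + 1 − 5 − 4) / 2 = 12 / 2 = 6.

6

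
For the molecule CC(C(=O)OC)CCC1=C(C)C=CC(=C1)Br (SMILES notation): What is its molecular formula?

Walk through each heavy atom and fill implicit hydrogens from standard valence (C 4, N 3, O 2, S 2, halogen 1):
  atom 1: C, bond orders sum to 1 (valence 4) → 3 H
  atom 2: C, bond orders sum to 3 (valence 4) → 1 H
  atom 3: C, bond orders sum to 4 (valence 4) → 0 H
  atom 4: O, bond orders sum to 2 (valence 2) → 0 H
  atom 5: O, bond orders sum to 2 (valence 2) → 0 H
  atom 6: C, bond orders sum to 1 (valence 4) → 3 H
  atom 7: C, bond orders sum to 2 (valence 4) → 2 H
  atom 8: C, bond orders sum to 2 (valence 4) → 2 H
  atom 9: C, bond orders sum to 4 (valence 4) → 0 H
  atom 10: C, bond orders sum to 4 (valence 4) → 0 H
  atom 11: C, bond orders sum to 1 (valence 4) → 3 H
  atom 12: C, bond orders sum to 3 (valence 4) → 1 H
  atom 13: C, bond orders sum to 3 (valence 4) → 1 H
  atom 14: C, bond orders sum to 4 (valence 4) → 0 H
  atom 15: C, bond orders sum to 3 (valence 4) → 1 H
  atom 16: Br (halogen, monovalent) → 0 H
Totals → C:13, H:17, Br:1, O:2.

C13H17BrO2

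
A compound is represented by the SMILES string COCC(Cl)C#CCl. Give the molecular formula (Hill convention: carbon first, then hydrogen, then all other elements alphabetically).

C5H6Cl2O

Walk through each heavy atom and fill implicit hydrogens from standard valence (C 4, N 3, O 2, S 2, halogen 1):
  atom 1: C, bond orders sum to 1 (valence 4) → 3 H
  atom 2: O, bond orders sum to 2 (valence 2) → 0 H
  atom 3: C, bond orders sum to 2 (valence 4) → 2 H
  atom 4: C, bond orders sum to 3 (valence 4) → 1 H
  atom 5: Cl (halogen, monovalent) → 0 H
  atom 6: C, bond orders sum to 4 (valence 4) → 0 H
  atom 7: C, bond orders sum to 4 (valence 4) → 0 H
  atom 8: Cl (halogen, monovalent) → 0 H
Totals → C:5, H:6, Cl:2, O:1.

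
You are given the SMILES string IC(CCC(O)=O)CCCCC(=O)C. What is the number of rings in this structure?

0

In SMILES, each pair of matching ring-closure digits denotes one ring-closing bond; the number of such bonds equals the number of independent rings.
Ring-closure bonds here: 0.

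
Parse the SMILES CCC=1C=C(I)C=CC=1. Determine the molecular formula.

Walk through each heavy atom and fill implicit hydrogens from standard valence (C 4, N 3, O 2, S 2, halogen 1):
  atom 1: C, bond orders sum to 1 (valence 4) → 3 H
  atom 2: C, bond orders sum to 2 (valence 4) → 2 H
  atom 3: C, bond orders sum to 4 (valence 4) → 0 H
  atom 4: C, bond orders sum to 3 (valence 4) → 1 H
  atom 5: C, bond orders sum to 4 (valence 4) → 0 H
  atom 6: I (halogen, monovalent) → 0 H
  atom 7: C, bond orders sum to 3 (valence 4) → 1 H
  atom 8: C, bond orders sum to 3 (valence 4) → 1 H
  atom 9: C, bond orders sum to 3 (valence 4) → 1 H
Totals → C:8, H:9, I:1.
In Hill order: C8H9I.

C8H9I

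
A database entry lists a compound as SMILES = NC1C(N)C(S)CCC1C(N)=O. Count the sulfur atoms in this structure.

1

Scan the SMILES for S atoms (remember two-letter symbols like Cl and Br are single atoms).
Sulfur count: 1.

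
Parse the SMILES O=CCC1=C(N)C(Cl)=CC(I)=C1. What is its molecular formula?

C8H7ClINO

Walk through each heavy atom and fill implicit hydrogens from standard valence (C 4, N 3, O 2, S 2, halogen 1):
  atom 1: O, bond orders sum to 2 (valence 2) → 0 H
  atom 2: C, bond orders sum to 3 (valence 4) → 1 H
  atom 3: C, bond orders sum to 2 (valence 4) → 2 H
  atom 4: C, bond orders sum to 4 (valence 4) → 0 H
  atom 5: C, bond orders sum to 4 (valence 4) → 0 H
  atom 6: N, bond orders sum to 1 (valence 3) → 2 H
  atom 7: C, bond orders sum to 4 (valence 4) → 0 H
  atom 8: Cl (halogen, monovalent) → 0 H
  atom 9: C, bond orders sum to 3 (valence 4) → 1 H
  atom 10: C, bond orders sum to 4 (valence 4) → 0 H
  atom 11: I (halogen, monovalent) → 0 H
  atom 12: C, bond orders sum to 3 (valence 4) → 1 H
Totals → C:8, H:7, Cl:1, I:1, N:1, O:1.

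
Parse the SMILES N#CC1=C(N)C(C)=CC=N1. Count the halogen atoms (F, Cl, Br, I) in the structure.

0

Scan the SMILES for the halogen motif — none present.
Groups that are present: 1 nitrile, 1 primary amine.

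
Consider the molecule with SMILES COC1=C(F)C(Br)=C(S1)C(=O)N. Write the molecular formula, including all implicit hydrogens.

C6H5BrFNO2S

Walk through each heavy atom and fill implicit hydrogens from standard valence (C 4, N 3, O 2, S 2, halogen 1):
  atom 1: C, bond orders sum to 1 (valence 4) → 3 H
  atom 2: O, bond orders sum to 2 (valence 2) → 0 H
  atom 3: C, bond orders sum to 4 (valence 4) → 0 H
  atom 4: C, bond orders sum to 4 (valence 4) → 0 H
  atom 5: F (halogen, monovalent) → 0 H
  atom 6: C, bond orders sum to 4 (valence 4) → 0 H
  atom 7: Br (halogen, monovalent) → 0 H
  atom 8: C, bond orders sum to 4 (valence 4) → 0 H
  atom 9: S, bond orders sum to 2 (valence 2) → 0 H
  atom 10: C, bond orders sum to 4 (valence 4) → 0 H
  atom 11: O, bond orders sum to 2 (valence 2) → 0 H
  atom 12: N, bond orders sum to 1 (valence 3) → 2 H
Totals → C:6, H:5, Br:1, F:1, N:1, O:2, S:1.
In Hill order: C6H5BrFNO2S.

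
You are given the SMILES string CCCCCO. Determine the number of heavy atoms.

6

Every atom symbol written in the SMILES (organic subset) is one heavy atom; implicit H are not written.
Heavy atoms by element → C:5, O:1.
Total: 6.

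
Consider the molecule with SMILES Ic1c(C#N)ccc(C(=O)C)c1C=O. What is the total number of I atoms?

Scan the SMILES for I atoms (remember two-letter symbols like Cl and Br are single atoms).
Iodine count: 1.

1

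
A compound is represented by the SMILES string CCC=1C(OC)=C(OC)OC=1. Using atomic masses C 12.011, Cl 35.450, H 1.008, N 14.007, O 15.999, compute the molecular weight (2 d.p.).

156.18 g/mol

First, the molecular formula is C8H12O3 (counting implicit H from valence).
  C: 8 × 12.011 = 96.088
  H: 12 × 1.008 = 12.096
  O: 3 × 15.999 = 47.997
Sum: 8×12.011 + 12×1.008 + 3×15.999 = 156.181 → 156.18 g/mol.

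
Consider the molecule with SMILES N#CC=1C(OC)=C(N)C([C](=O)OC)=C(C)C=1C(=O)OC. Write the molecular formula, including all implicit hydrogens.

C13H14N2O5

Walk through each heavy atom and fill implicit hydrogens from standard valence (C 4, N 3, O 2, S 2, halogen 1):
  atom 1: N, bond orders sum to 3 (valence 3) → 0 H
  atom 2: C, bond orders sum to 4 (valence 4) → 0 H
  atom 3: C, bond orders sum to 4 (valence 4) → 0 H
  atom 4: C, bond orders sum to 4 (valence 4) → 0 H
  atom 5: O, bond orders sum to 2 (valence 2) → 0 H
  atom 6: C, bond orders sum to 1 (valence 4) → 3 H
  atom 7: C, bond orders sum to 4 (valence 4) → 0 H
  atom 8: N, bond orders sum to 1 (valence 3) → 2 H
  atom 9: C, bond orders sum to 4 (valence 4) → 0 H
  atom 10: C with explicit H count 0
  atom 11: O, bond orders sum to 2 (valence 2) → 0 H
  atom 12: O, bond orders sum to 2 (valence 2) → 0 H
  atom 13: C, bond orders sum to 1 (valence 4) → 3 H
  atom 14: C, bond orders sum to 4 (valence 4) → 0 H
  atom 15: C, bond orders sum to 1 (valence 4) → 3 H
  atom 16: C, bond orders sum to 4 (valence 4) → 0 H
  atom 17: C, bond orders sum to 4 (valence 4) → 0 H
  atom 18: O, bond orders sum to 2 (valence 2) → 0 H
  atom 19: O, bond orders sum to 2 (valence 2) → 0 H
  atom 20: C, bond orders sum to 1 (valence 4) → 3 H
Totals → C:13, H:14, N:2, O:5.
In Hill order: C13H14N2O5.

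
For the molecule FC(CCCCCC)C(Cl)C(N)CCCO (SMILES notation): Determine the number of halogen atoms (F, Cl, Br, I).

2

Halogen atoms appear at heavy-atom positions 1, 10 (1×Cl, 1×F).
Other groups present: 1 hydroxyl, 1 primary amine.
Halogen count: 2.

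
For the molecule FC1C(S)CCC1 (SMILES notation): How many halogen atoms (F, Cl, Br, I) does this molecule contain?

1

Halogen atoms appear at heavy-atom position 1 (1×F).
Other groups present: 1 thiol.
Halogen count: 1.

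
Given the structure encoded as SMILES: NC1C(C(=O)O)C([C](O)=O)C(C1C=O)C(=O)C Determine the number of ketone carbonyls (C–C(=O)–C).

1

The ketone motif appears at heavy-atom position 15 in the SMILES.
Other groups present: 1 aldehyde, 2 carboxylic acid, 1 primary amine.
Ketone count: 1.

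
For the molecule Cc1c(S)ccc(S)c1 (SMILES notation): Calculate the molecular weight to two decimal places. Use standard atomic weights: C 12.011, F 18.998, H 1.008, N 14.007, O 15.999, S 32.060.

156.26 g/mol

First, the molecular formula is C7H8S2 (counting implicit H from valence).
  C: 7 × 12.011 = 84.077
  H: 8 × 1.008 = 8.064
  S: 2 × 32.060 = 64.120
Sum: 7×12.011 + 8×1.008 + 2×32.060 = 156.261 → 156.26 g/mol.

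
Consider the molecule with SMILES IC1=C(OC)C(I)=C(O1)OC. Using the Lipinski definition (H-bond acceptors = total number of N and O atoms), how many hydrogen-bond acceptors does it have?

3

N atoms: 0; O atoms: 3.
Lipinski HBA = 0 + 3 = 3.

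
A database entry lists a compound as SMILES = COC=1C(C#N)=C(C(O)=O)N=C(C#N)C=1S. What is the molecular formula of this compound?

C9H5N3O3S

Walk through each heavy atom and fill implicit hydrogens from standard valence (C 4, N 3, O 2, S 2, halogen 1):
  atom 1: C, bond orders sum to 1 (valence 4) → 3 H
  atom 2: O, bond orders sum to 2 (valence 2) → 0 H
  atom 3: C, bond orders sum to 4 (valence 4) → 0 H
  atom 4: C, bond orders sum to 4 (valence 4) → 0 H
  atom 5: C, bond orders sum to 4 (valence 4) → 0 H
  atom 6: N, bond orders sum to 3 (valence 3) → 0 H
  atom 7: C, bond orders sum to 4 (valence 4) → 0 H
  atom 8: C, bond orders sum to 4 (valence 4) → 0 H
  atom 9: O, bond orders sum to 1 (valence 2) → 1 H
  atom 10: O, bond orders sum to 2 (valence 2) → 0 H
  atom 11: N, bond orders sum to 3 (valence 3) → 0 H
  atom 12: C, bond orders sum to 4 (valence 4) → 0 H
  atom 13: C, bond orders sum to 4 (valence 4) → 0 H
  atom 14: N, bond orders sum to 3 (valence 3) → 0 H
  atom 15: C, bond orders sum to 4 (valence 4) → 0 H
  atom 16: S, bond orders sum to 1 (valence 2) → 1 H
Totals → C:9, H:5, N:3, O:3, S:1.
In Hill order: C9H5N3O3S.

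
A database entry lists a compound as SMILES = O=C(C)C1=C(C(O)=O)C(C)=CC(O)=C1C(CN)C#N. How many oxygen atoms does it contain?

Scan the SMILES for O atoms (remember two-letter symbols like Cl and Br are single atoms).
Oxygen count: 4.

4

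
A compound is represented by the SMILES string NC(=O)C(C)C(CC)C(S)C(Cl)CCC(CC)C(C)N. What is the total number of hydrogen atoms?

31

Walk through each heavy atom and fill implicit hydrogens from standard valence (C 4, N 3, O 2, S 2, halogen 1):
  atom 1: N, bond orders sum to 1 (valence 3) → 2 H
  atom 2: C, bond orders sum to 4 (valence 4) → 0 H
  atom 3: O, bond orders sum to 2 (valence 2) → 0 H
  atom 4: C, bond orders sum to 3 (valence 4) → 1 H
  atom 5: C, bond orders sum to 1 (valence 4) → 3 H
  atom 6: C, bond orders sum to 3 (valence 4) → 1 H
  atom 7: C, bond orders sum to 2 (valence 4) → 2 H
  atom 8: C, bond orders sum to 1 (valence 4) → 3 H
  atom 9: C, bond orders sum to 3 (valence 4) → 1 H
  atom 10: S, bond orders sum to 1 (valence 2) → 1 H
  atom 11: C, bond orders sum to 3 (valence 4) → 1 H
  atom 12: Cl (halogen, monovalent) → 0 H
  atom 13: C, bond orders sum to 2 (valence 4) → 2 H
  atom 14: C, bond orders sum to 2 (valence 4) → 2 H
  atom 15: C, bond orders sum to 3 (valence 4) → 1 H
  atom 16: C, bond orders sum to 2 (valence 4) → 2 H
  atom 17: C, bond orders sum to 1 (valence 4) → 3 H
  atom 18: C, bond orders sum to 3 (valence 4) → 1 H
  atom 19: C, bond orders sum to 1 (valence 4) → 3 H
  atom 20: N, bond orders sum to 1 (valence 3) → 2 H
Total hydrogens: 31.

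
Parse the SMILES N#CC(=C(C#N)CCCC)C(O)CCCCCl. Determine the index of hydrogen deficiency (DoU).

Degree of unsaturation = (number of rings) + (number of π bonds).
Ring closures in the SMILES: 0.
π bonds: 1 double bond (each 1 DoU), 2 triple bonds (each 2 DoU) → 5 DoU from unsaturation.
Total DoU = 0 + 5 = 5.

5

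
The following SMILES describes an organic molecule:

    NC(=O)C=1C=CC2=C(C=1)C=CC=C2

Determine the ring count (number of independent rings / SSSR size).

In SMILES, each pair of matching ring-closure digits denotes one ring-closing bond; the number of such bonds equals the number of independent rings.
Ring-closure bonds here: 2.

2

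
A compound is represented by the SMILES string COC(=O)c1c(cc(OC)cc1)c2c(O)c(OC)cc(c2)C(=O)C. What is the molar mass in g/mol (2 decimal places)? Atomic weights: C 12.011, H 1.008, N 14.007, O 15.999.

First, the molecular formula is C18H18O6 (counting implicit H from valence).
  C: 18 × 12.011 = 216.198
  H: 18 × 1.008 = 18.144
  O: 6 × 15.999 = 95.994
Sum: 18×12.011 + 18×1.008 + 6×15.999 = 330.336 → 330.34 g/mol.

330.34 g/mol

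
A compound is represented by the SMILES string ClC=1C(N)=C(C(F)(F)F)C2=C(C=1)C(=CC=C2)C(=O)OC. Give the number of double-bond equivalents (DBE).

8

Degree of unsaturation = (number of rings) + (number of π bonds).
Ring closures in the SMILES: 2.
π bonds: 6 double bonds (each 1 DoU) → 6 DoU from unsaturation.
Total DoU = 2 + 6 = 8.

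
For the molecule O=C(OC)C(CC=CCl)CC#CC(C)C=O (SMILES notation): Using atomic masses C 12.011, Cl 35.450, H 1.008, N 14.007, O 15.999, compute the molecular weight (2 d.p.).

First, the molecular formula is C12H15ClO3 (counting implicit H from valence).
  C: 12 × 12.011 = 144.132
  Cl: 1 × 35.450 = 35.450
  H: 15 × 1.008 = 15.120
  O: 3 × 15.999 = 47.997
Sum: 12×12.011 + 1×35.450 + 15×1.008 + 3×15.999 = 242.699 → 242.70 g/mol.

242.70 g/mol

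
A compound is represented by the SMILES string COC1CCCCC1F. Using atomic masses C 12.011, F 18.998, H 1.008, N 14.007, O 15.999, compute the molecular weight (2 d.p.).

132.18 g/mol

First, the molecular formula is C7H13FO (counting implicit H from valence).
  C: 7 × 12.011 = 84.077
  F: 1 × 18.998 = 18.998
  H: 13 × 1.008 = 13.104
  O: 1 × 15.999 = 15.999
Sum: 7×12.011 + 1×18.998 + 13×1.008 + 1×15.999 = 132.178 → 132.18 g/mol.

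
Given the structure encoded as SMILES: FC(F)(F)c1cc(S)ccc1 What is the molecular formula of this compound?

C7H5F3S

Walk through each heavy atom and fill implicit hydrogens from standard valence (C 4, N 3, O 2, S 2, halogen 1); for lowercase aromatic atoms, an aromatic c carries 1 H when it has two neighbours and 0 H with three, and aromatic n carries 0 H:
  atom 1: F (halogen, monovalent) → 0 H
  atom 2: C, bond orders sum to 4 (valence 4) → 0 H
  atom 3: F (halogen, monovalent) → 0 H
  atom 4: F (halogen, monovalent) → 0 H
  atom 5: aromatic c, 3 neighbours → 0 H
  atom 6: aromatic c, 2 neighbours → 1 H
  atom 7: aromatic c, 3 neighbours → 0 H
  atom 8: S, bond orders sum to 1 (valence 2) → 1 H
  atom 9: aromatic c, 2 neighbours → 1 H
  atom 10: aromatic c, 2 neighbours → 1 H
  atom 11: aromatic c, 2 neighbours → 1 H
Totals → C:7, H:5, F:3, S:1.
In Hill order: C7H5F3S.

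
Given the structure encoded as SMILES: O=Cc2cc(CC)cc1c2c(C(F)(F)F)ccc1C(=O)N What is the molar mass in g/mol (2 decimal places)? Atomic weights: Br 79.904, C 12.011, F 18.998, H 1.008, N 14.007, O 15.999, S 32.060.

295.26 g/mol

First, the molecular formula is C15H12F3NO2 (counting implicit H from valence).
  C: 15 × 12.011 = 180.165
  F: 3 × 18.998 = 56.994
  H: 12 × 1.008 = 12.096
  N: 1 × 14.007 = 14.007
  O: 2 × 15.999 = 31.998
Sum: 15×12.011 + 3×18.998 + 12×1.008 + 1×14.007 + 2×15.999 = 295.260 → 295.26 g/mol.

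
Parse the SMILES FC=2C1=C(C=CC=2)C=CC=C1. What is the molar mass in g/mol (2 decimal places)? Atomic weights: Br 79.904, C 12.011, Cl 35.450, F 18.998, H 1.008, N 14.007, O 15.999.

First, the molecular formula is C10H7F (counting implicit H from valence).
  C: 10 × 12.011 = 120.110
  F: 1 × 18.998 = 18.998
  H: 7 × 1.008 = 7.056
Sum: 10×12.011 + 1×18.998 + 7×1.008 = 146.164 → 146.16 g/mol.

146.16 g/mol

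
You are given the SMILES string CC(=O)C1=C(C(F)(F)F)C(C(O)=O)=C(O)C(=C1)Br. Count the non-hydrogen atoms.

18

Every atom symbol written in the SMILES (organic subset) is one heavy atom; implicit H are not written.
Heavy atoms by element → Br:1, C:10, F:3, O:4.
Total: 18.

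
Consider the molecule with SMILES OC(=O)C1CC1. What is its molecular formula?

C4H6O2

Walk through each heavy atom and fill implicit hydrogens from standard valence (C 4, N 3, O 2, S 2, halogen 1):
  atom 1: O, bond orders sum to 1 (valence 2) → 1 H
  atom 2: C, bond orders sum to 4 (valence 4) → 0 H
  atom 3: O, bond orders sum to 2 (valence 2) → 0 H
  atom 4: C, bond orders sum to 3 (valence 4) → 1 H
  atom 5: C, bond orders sum to 2 (valence 4) → 2 H
  atom 6: C, bond orders sum to 2 (valence 4) → 2 H
Totals → C:4, H:6, O:2.
In Hill order: C4H6O2.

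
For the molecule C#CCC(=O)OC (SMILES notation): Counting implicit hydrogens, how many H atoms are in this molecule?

Walk through each heavy atom and fill implicit hydrogens from standard valence (C 4, N 3, O 2, S 2, halogen 1):
  atom 1: C, bond orders sum to 3 (valence 4) → 1 H
  atom 2: C, bond orders sum to 4 (valence 4) → 0 H
  atom 3: C, bond orders sum to 2 (valence 4) → 2 H
  atom 4: C, bond orders sum to 4 (valence 4) → 0 H
  atom 5: O, bond orders sum to 2 (valence 2) → 0 H
  atom 6: O, bond orders sum to 2 (valence 2) → 0 H
  atom 7: C, bond orders sum to 1 (valence 4) → 3 H
Total hydrogens: 6.

6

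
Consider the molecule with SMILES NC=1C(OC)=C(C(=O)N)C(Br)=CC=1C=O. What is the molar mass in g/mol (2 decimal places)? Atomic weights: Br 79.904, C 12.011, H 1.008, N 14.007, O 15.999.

273.09 g/mol

First, the molecular formula is C9H9BrN2O3 (counting implicit H from valence).
  Br: 1 × 79.904 = 79.904
  C: 9 × 12.011 = 108.099
  H: 9 × 1.008 = 9.072
  N: 2 × 14.007 = 28.014
  O: 3 × 15.999 = 47.997
Sum: 1×79.904 + 9×12.011 + 9×1.008 + 2×14.007 + 3×15.999 = 273.086 → 273.09 g/mol.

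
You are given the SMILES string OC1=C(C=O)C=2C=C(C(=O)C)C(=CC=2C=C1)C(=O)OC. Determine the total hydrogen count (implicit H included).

Walk through each heavy atom and fill implicit hydrogens from standard valence (C 4, N 3, O 2, S 2, halogen 1):
  atom 1: O, bond orders sum to 1 (valence 2) → 1 H
  atom 2: C, bond orders sum to 4 (valence 4) → 0 H
  atom 3: C, bond orders sum to 4 (valence 4) → 0 H
  atom 4: C, bond orders sum to 3 (valence 4) → 1 H
  atom 5: O, bond orders sum to 2 (valence 2) → 0 H
  atom 6: C, bond orders sum to 4 (valence 4) → 0 H
  atom 7: C, bond orders sum to 3 (valence 4) → 1 H
  atom 8: C, bond orders sum to 4 (valence 4) → 0 H
  atom 9: C, bond orders sum to 4 (valence 4) → 0 H
  atom 10: O, bond orders sum to 2 (valence 2) → 0 H
  atom 11: C, bond orders sum to 1 (valence 4) → 3 H
  atom 12: C, bond orders sum to 4 (valence 4) → 0 H
  atom 13: C, bond orders sum to 3 (valence 4) → 1 H
  atom 14: C, bond orders sum to 4 (valence 4) → 0 H
  atom 15: C, bond orders sum to 3 (valence 4) → 1 H
  atom 16: C, bond orders sum to 3 (valence 4) → 1 H
  atom 17: C, bond orders sum to 4 (valence 4) → 0 H
  atom 18: O, bond orders sum to 2 (valence 2) → 0 H
  atom 19: O, bond orders sum to 2 (valence 2) → 0 H
  atom 20: C, bond orders sum to 1 (valence 4) → 3 H
Total hydrogens: 12.

12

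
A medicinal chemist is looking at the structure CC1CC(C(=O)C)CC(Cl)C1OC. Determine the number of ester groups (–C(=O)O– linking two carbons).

0

Scan the SMILES for the ester motif — none present.
Groups that are present: 1 ether, 1 ketone.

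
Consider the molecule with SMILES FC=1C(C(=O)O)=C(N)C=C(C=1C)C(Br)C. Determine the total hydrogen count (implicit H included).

11

Walk through each heavy atom and fill implicit hydrogens from standard valence (C 4, N 3, O 2, S 2, halogen 1):
  atom 1: F (halogen, monovalent) → 0 H
  atom 2: C, bond orders sum to 4 (valence 4) → 0 H
  atom 3: C, bond orders sum to 4 (valence 4) → 0 H
  atom 4: C, bond orders sum to 4 (valence 4) → 0 H
  atom 5: O, bond orders sum to 2 (valence 2) → 0 H
  atom 6: O, bond orders sum to 1 (valence 2) → 1 H
  atom 7: C, bond orders sum to 4 (valence 4) → 0 H
  atom 8: N, bond orders sum to 1 (valence 3) → 2 H
  atom 9: C, bond orders sum to 3 (valence 4) → 1 H
  atom 10: C, bond orders sum to 4 (valence 4) → 0 H
  atom 11: C, bond orders sum to 4 (valence 4) → 0 H
  atom 12: C, bond orders sum to 1 (valence 4) → 3 H
  atom 13: C, bond orders sum to 3 (valence 4) → 1 H
  atom 14: Br (halogen, monovalent) → 0 H
  atom 15: C, bond orders sum to 1 (valence 4) → 3 H
Total hydrogens: 11.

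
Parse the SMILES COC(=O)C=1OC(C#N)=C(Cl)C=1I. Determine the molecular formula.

C7H3ClINO3

Walk through each heavy atom and fill implicit hydrogens from standard valence (C 4, N 3, O 2, S 2, halogen 1):
  atom 1: C, bond orders sum to 1 (valence 4) → 3 H
  atom 2: O, bond orders sum to 2 (valence 2) → 0 H
  atom 3: C, bond orders sum to 4 (valence 4) → 0 H
  atom 4: O, bond orders sum to 2 (valence 2) → 0 H
  atom 5: C, bond orders sum to 4 (valence 4) → 0 H
  atom 6: O, bond orders sum to 2 (valence 2) → 0 H
  atom 7: C, bond orders sum to 4 (valence 4) → 0 H
  atom 8: C, bond orders sum to 4 (valence 4) → 0 H
  atom 9: N, bond orders sum to 3 (valence 3) → 0 H
  atom 10: C, bond orders sum to 4 (valence 4) → 0 H
  atom 11: Cl (halogen, monovalent) → 0 H
  atom 12: C, bond orders sum to 4 (valence 4) → 0 H
  atom 13: I (halogen, monovalent) → 0 H
Totals → C:7, H:3, Cl:1, I:1, N:1, O:3.
In Hill order: C7H3ClINO3.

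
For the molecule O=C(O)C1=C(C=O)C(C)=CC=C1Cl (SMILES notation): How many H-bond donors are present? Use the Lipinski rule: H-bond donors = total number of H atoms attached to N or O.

Donors: find every N or O and count the H atoms it carries.
  atom 1 (O): bond orders sum to 2 → 0 H
  atom 3 (O): bond orders sum to 1 → 1 H
  atom 7 (O): bond orders sum to 2 → 0 H
Lipinski HBD = 1.

1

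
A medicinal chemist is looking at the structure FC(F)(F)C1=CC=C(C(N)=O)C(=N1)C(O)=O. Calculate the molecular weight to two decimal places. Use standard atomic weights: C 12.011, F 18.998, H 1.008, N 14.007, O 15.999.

First, the molecular formula is C8H5F3N2O3 (counting implicit H from valence).
  C: 8 × 12.011 = 96.088
  F: 3 × 18.998 = 56.994
  H: 5 × 1.008 = 5.040
  N: 2 × 14.007 = 28.014
  O: 3 × 15.999 = 47.997
Sum: 8×12.011 + 3×18.998 + 5×1.008 + 2×14.007 + 3×15.999 = 234.133 → 234.13 g/mol.

234.13 g/mol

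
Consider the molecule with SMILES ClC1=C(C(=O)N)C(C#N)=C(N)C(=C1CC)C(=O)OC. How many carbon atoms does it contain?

12

Count every carbon token in the SMILES (each C, including those in ring-closure positions and inside branches).
Carbon count: 12.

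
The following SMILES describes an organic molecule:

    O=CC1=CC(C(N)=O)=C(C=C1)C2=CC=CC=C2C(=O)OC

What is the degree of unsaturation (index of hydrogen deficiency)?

11

Degree of unsaturation = (number of rings) + (number of π bonds).
Ring closures in the SMILES: 2.
π bonds: 9 double bonds (each 1 DoU) → 9 DoU from unsaturation.
Total DoU = 2 + 9 = 11.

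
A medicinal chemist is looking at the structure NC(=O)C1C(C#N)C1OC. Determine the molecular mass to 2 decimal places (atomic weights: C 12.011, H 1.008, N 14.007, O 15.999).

140.14 g/mol

First, the molecular formula is C6H8N2O2 (counting implicit H from valence).
  C: 6 × 12.011 = 72.066
  H: 8 × 1.008 = 8.064
  N: 2 × 14.007 = 28.014
  O: 2 × 15.999 = 31.998
Sum: 6×12.011 + 8×1.008 + 2×14.007 + 2×15.999 = 140.142 → 140.14 g/mol.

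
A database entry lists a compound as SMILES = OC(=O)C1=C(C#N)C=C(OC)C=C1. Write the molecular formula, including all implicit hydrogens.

Walk through each heavy atom and fill implicit hydrogens from standard valence (C 4, N 3, O 2, S 2, halogen 1):
  atom 1: O, bond orders sum to 1 (valence 2) → 1 H
  atom 2: C, bond orders sum to 4 (valence 4) → 0 H
  atom 3: O, bond orders sum to 2 (valence 2) → 0 H
  atom 4: C, bond orders sum to 4 (valence 4) → 0 H
  atom 5: C, bond orders sum to 4 (valence 4) → 0 H
  atom 6: C, bond orders sum to 4 (valence 4) → 0 H
  atom 7: N, bond orders sum to 3 (valence 3) → 0 H
  atom 8: C, bond orders sum to 3 (valence 4) → 1 H
  atom 9: C, bond orders sum to 4 (valence 4) → 0 H
  atom 10: O, bond orders sum to 2 (valence 2) → 0 H
  atom 11: C, bond orders sum to 1 (valence 4) → 3 H
  atom 12: C, bond orders sum to 3 (valence 4) → 1 H
  atom 13: C, bond orders sum to 3 (valence 4) → 1 H
Totals → C:9, H:7, N:1, O:3.
In Hill order: C9H7NO3.

C9H7NO3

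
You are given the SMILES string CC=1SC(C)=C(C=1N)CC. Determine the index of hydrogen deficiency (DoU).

Degree of unsaturation = (number of rings) + (number of π bonds).
Ring closures in the SMILES: 1.
π bonds: 2 double bonds (each 1 DoU) → 2 DoU from unsaturation.
Total DoU = 1 + 2 = 3.

3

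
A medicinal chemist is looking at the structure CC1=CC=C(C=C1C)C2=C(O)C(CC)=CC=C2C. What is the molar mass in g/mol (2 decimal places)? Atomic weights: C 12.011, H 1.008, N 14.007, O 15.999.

240.35 g/mol

First, the molecular formula is C17H20O (counting implicit H from valence).
  C: 17 × 12.011 = 204.187
  H: 20 × 1.008 = 20.160
  O: 1 × 15.999 = 15.999
Sum: 17×12.011 + 20×1.008 + 1×15.999 = 240.346 → 240.35 g/mol.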